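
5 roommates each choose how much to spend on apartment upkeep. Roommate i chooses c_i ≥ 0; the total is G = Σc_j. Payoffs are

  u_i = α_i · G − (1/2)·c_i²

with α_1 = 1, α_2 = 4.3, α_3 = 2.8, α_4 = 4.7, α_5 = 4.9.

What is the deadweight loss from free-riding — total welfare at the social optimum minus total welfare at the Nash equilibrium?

506.65

Roommate i's FOC: ∂u_i/∂c_i = α_i − c_i = 0, so c_i* = α_i.
NE contributions = (1, 4.3, 2.8, 4.7, 4.9); G = 17.7.
W^NE = (Σα)·G − ½Σα_i² = 17.7² − ½·73.43 = 276.575.
Planner sets c_i = Σα_j = 17.7 for every i, so G^SO = 5·17.7 = 88.5.
W^SO = (Σα)·G^SO − ½·5·(Σα)² = (5/2)·17.7² = 783.225.
Deadweight loss = W^SO − W^NE = 506.65.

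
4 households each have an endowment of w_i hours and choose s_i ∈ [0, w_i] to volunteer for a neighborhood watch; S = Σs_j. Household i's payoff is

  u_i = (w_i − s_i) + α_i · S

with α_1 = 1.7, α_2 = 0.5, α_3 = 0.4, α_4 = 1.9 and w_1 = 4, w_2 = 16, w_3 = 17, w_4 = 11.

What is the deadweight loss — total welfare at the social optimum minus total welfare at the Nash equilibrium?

∂u_i/∂s_i = α_i − 1, so household i contributes w_i if α_i > 1, else 0.
α_i > 1 for i ∈ {1, 4}; NE contributions (4, 0, 0, 11), S = 15.
W^NE = Σw_i − S^NE + (Σα_i)·S^NE = 48 + 3.5·15 = 100.5.
Planner: ∂(Σu_j)/∂s_i = Σα_j − 1 = 3.5 > 0, so everyone contributes w_i; S^SO = 48, W^SO = 48 + 3.5·48 = 216.
Deadweight loss = 115.5.

115.5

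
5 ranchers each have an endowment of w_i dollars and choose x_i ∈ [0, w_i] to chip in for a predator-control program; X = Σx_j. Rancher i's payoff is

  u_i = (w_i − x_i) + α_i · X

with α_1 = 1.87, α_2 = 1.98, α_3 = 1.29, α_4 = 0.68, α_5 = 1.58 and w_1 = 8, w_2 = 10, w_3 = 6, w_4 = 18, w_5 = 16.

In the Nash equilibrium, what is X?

40

∂u_i/∂x_i = α_i − 1, so rancher i contributes w_i if α_i > 1, else 0.
α_i > 1 for i ∈ {1, 2, 3, 5}; NE contributions (8, 10, 6, 0, 16), X = 40.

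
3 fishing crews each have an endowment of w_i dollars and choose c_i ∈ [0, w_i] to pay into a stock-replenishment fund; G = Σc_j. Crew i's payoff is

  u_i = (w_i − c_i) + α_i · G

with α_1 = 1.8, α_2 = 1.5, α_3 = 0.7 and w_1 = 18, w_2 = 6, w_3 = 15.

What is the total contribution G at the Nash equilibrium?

∂u_i/∂c_i = α_i − 1, so crew i contributes w_i if α_i > 1, else 0.
α_i > 1 for i ∈ {1, 2}; NE contributions (18, 6, 0), G = 24.

24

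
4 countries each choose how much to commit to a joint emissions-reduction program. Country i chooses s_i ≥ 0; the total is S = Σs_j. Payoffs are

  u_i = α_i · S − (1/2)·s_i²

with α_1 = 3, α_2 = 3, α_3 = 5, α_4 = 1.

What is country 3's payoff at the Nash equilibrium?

47.5

Country i's FOC: ∂u_i/∂s_i = α_i − s_i = 0, so s_i* = α_i.
NE contributions = (3, 3, 5, 1); S = 12.
u_3 = α_3·S − ½·(s_3)² = 5·12 − ½·5² = 47.5.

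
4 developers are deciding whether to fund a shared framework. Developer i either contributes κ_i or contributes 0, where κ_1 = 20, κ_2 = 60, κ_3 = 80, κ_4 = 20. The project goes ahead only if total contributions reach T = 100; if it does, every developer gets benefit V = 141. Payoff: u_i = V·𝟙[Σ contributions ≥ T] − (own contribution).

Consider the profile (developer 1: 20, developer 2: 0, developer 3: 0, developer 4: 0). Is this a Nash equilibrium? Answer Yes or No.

Total = 20 < 100: not provided.
Developer 1 (pledges 20, payoff -20): dropping to 0 → total 0, payoff 0. Profitable deviation.

No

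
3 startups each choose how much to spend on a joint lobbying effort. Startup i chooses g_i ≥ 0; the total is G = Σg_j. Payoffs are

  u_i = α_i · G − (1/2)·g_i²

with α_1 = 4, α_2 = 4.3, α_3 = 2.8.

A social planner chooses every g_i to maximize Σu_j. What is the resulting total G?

33.3

Planner FOC: ∂(Σu_j)/∂g_i = (Σα_j) − g_i = 0, so g_i^SO = Σα_j = 11.1 for every i; G^SO = 33.3.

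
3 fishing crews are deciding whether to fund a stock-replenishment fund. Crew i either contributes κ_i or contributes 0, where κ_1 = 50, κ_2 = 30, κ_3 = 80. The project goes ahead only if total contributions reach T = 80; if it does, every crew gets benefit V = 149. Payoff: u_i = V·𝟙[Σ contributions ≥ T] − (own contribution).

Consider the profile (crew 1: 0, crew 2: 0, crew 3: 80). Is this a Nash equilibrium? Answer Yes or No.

Total = 80 ≥ 80: provided.
Crew 1 (pledges 0, payoff 149): pledging 50 → total 130, payoff 99. No gain.
Crew 2 (pledges 0, payoff 149): pledging 30 → total 110, payoff 119. No gain.
Crew 3 (pledges 80, payoff 69): dropping to 0 → total 0, payoff 0. No gain.

Yes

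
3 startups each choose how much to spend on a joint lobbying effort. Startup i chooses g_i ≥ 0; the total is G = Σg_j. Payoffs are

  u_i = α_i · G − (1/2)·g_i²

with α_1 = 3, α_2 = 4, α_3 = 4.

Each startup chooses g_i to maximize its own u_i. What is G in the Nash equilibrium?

Startup i's FOC: ∂u_i/∂g_i = α_i − g_i = 0, so g_i* = α_i.
NE contributions = (3, 4, 4); G = 11.

11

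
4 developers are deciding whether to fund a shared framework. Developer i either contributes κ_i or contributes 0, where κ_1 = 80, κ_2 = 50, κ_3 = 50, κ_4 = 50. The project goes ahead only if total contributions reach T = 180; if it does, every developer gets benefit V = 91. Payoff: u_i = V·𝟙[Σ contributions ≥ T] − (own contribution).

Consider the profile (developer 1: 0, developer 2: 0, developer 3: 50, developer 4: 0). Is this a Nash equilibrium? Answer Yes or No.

No

Total = 50 < 180: not provided.
Developer 1 (pledges 0, payoff 0): pledging 80 → total 130, payoff -80. No gain.
Developer 2 (pledges 0, payoff 0): pledging 50 → total 100, payoff -50. No gain.
Developer 3 (pledges 50, payoff -50): dropping to 0 → total 0, payoff 0. Profitable deviation.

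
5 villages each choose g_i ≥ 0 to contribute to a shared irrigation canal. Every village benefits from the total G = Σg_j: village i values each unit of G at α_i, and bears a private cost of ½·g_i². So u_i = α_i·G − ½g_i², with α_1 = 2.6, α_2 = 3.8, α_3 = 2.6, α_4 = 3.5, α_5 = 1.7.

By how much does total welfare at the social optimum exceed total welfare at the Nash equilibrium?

324.01

Village i's FOC: ∂u_i/∂g_i = α_i − g_i = 0, so g_i* = α_i.
NE contributions = (2.6, 3.8, 2.6, 3.5, 1.7); G = 14.2.
W^NE = (Σα)·G − ½Σα_i² = 14.2² − ½·43.1 = 180.09.
Planner sets g_i = Σα_j = 14.2 for every i, so G^SO = 5·14.2 = 71.
W^SO = (Σα)·G^SO − ½·5·(Σα)² = (5/2)·14.2² = 504.1.
Deadweight loss = W^SO − W^NE = 324.01.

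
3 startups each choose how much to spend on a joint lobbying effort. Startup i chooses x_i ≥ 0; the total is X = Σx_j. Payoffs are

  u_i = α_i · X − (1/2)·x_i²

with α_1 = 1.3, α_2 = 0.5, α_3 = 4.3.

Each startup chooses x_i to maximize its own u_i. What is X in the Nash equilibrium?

Startup i's FOC: ∂u_i/∂x_i = α_i − x_i = 0, so x_i* = α_i.
NE contributions = (1.3, 0.5, 4.3); X = 6.1.

6.1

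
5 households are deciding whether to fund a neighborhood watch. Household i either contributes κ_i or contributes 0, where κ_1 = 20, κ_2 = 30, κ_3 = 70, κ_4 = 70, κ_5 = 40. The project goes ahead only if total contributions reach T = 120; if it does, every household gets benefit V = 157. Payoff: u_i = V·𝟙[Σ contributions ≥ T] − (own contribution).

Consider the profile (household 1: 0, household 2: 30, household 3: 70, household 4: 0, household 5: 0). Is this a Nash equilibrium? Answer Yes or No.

No

Total = 100 < 120: not provided.
Household 1 (pledges 0, payoff 0): pledging 20 → total 120, payoff 137. Profitable deviation.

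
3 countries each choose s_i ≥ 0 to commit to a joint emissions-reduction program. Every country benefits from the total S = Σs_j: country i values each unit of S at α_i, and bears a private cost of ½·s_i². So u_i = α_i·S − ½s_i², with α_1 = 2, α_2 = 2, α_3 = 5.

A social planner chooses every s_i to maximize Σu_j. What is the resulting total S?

27

Planner FOC: ∂(Σu_j)/∂s_i = (Σα_j) − s_i = 0, so s_i^SO = Σα_j = 9 for every i; S^SO = 27.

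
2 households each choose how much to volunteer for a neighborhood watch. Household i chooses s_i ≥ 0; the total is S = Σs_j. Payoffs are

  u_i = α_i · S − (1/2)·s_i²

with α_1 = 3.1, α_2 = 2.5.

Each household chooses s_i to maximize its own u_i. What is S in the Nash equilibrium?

5.6

Household i's FOC: ∂u_i/∂s_i = α_i − s_i = 0, so s_i* = α_i.
NE contributions = (3.1, 2.5); S = 5.6.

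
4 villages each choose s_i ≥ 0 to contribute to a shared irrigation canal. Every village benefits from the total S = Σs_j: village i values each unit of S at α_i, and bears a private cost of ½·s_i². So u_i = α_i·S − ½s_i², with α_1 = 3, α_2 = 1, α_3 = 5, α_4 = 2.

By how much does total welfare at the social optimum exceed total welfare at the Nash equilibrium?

140.5

Village i's FOC: ∂u_i/∂s_i = α_i − s_i = 0, so s_i* = α_i.
NE contributions = (3, 1, 5, 2); S = 11.
W^NE = (Σα)·S − ½Σα_i² = 11² − ½·39 = 101.5.
Planner sets s_i = Σα_j = 11 for every i, so S^SO = 4·11 = 44.
W^SO = (Σα)·S^SO − ½·4·(Σα)² = (4/2)·11² = 242.
Deadweight loss = W^SO − W^NE = 140.5.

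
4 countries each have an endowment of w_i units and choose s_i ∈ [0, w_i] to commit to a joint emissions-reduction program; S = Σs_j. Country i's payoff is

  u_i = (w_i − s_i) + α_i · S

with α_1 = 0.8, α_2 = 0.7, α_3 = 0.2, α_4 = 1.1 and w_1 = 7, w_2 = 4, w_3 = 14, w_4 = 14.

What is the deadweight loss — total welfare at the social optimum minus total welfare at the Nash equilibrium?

45

∂u_i/∂s_i = α_i − 1, so country i contributes w_i if α_i > 1, else 0.
α_i > 1 for i ∈ {4}; NE contributions (0, 0, 0, 14), S = 14.
W^NE = Σw_i − S^NE + (Σα_i)·S^NE = 39 + 1.8·14 = 64.2.
Planner: ∂(Σu_j)/∂s_i = Σα_j − 1 = 1.8 > 0, so everyone contributes w_i; S^SO = 39, W^SO = 39 + 1.8·39 = 109.2.
Deadweight loss = 45.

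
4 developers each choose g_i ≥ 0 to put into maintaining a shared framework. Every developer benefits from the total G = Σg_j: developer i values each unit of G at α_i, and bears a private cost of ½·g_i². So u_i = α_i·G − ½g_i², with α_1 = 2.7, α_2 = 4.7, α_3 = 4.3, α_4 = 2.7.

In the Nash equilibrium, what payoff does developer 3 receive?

52.675

Developer i's FOC: ∂u_i/∂g_i = α_i − g_i = 0, so g_i* = α_i.
NE contributions = (2.7, 4.7, 4.3, 2.7); G = 14.4.
u_3 = α_3·G − ½·(g_3)² = 4.3·14.4 − ½·4.3² = 52.675.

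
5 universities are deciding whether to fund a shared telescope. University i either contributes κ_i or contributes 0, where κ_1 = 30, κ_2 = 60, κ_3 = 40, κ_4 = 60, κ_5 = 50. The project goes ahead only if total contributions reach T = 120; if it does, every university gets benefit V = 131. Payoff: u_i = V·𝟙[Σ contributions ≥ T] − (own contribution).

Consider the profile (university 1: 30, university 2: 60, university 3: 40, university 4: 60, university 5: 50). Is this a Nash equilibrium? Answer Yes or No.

No

Total = 240 ≥ 120: provided.
University 1 (pledges 30, payoff 101): dropping to 0 → total 210, payoff 131. Profitable deviation.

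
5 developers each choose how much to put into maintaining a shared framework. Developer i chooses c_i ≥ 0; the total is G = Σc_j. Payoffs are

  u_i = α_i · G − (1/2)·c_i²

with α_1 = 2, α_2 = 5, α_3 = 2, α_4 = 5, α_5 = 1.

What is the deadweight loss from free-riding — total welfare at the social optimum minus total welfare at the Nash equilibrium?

Developer i's FOC: ∂u_i/∂c_i = α_i − c_i = 0, so c_i* = α_i.
NE contributions = (2, 5, 2, 5, 1); G = 15.
W^NE = (Σα)·G − ½Σα_i² = 15² − ½·59 = 195.5.
Planner sets c_i = Σα_j = 15 for every i, so G^SO = 5·15 = 75.
W^SO = (Σα)·G^SO − ½·5·(Σα)² = (5/2)·15² = 562.5.
Deadweight loss = W^SO − W^NE = 367.

367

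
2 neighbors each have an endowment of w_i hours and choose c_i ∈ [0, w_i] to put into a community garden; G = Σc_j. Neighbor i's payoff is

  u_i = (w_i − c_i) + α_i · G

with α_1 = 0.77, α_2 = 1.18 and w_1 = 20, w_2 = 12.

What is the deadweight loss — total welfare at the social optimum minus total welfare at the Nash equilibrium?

19

∂u_i/∂c_i = α_i − 1, so neighbor i contributes w_i if α_i > 1, else 0.
α_i > 1 for i ∈ {2}; NE contributions (0, 12), G = 12.
W^NE = Σw_i − G^NE + (Σα_i)·G^NE = 32 + 0.95·12 = 43.4.
Planner: ∂(Σu_j)/∂c_i = Σα_j − 1 = 0.95 > 0, so everyone contributes w_i; G^SO = 32, W^SO = 32 + 0.95·32 = 62.4.
Deadweight loss = 19.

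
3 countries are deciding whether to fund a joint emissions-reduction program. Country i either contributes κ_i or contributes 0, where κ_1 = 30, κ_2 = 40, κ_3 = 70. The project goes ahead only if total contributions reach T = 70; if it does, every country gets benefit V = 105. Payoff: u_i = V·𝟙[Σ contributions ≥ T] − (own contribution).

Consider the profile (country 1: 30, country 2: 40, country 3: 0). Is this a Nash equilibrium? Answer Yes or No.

Total = 70 ≥ 70: provided.
Country 1 (pledges 30, payoff 75): dropping to 0 → total 40, payoff 0. No gain.
Country 2 (pledges 40, payoff 65): dropping to 0 → total 30, payoff 0. No gain.
Country 3 (pledges 0, payoff 105): pledging 70 → total 140, payoff 35. No gain.

Yes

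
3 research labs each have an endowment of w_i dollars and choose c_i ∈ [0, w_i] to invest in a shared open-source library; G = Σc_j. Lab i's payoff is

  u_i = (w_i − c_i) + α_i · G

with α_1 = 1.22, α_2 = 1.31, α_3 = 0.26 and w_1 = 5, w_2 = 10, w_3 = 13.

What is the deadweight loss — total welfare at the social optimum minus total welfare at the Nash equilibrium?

23.27

∂u_i/∂c_i = α_i − 1, so lab i contributes w_i if α_i > 1, else 0.
α_i > 1 for i ∈ {1, 2}; NE contributions (5, 10, 0), G = 15.
W^NE = Σw_i − G^NE + (Σα_i)·G^NE = 28 + 1.79·15 = 54.85.
Planner: ∂(Σu_j)/∂c_i = Σα_j − 1 = 1.79 > 0, so everyone contributes w_i; G^SO = 28, W^SO = 28 + 1.79·28 = 78.12.
Deadweight loss = 23.27.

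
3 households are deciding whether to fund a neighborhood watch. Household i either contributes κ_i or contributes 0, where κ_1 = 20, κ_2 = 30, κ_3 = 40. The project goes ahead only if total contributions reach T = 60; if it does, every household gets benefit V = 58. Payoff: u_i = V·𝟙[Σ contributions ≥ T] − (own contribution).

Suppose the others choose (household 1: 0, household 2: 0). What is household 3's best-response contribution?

Others' total = 0. Even contributing 40 gives 40 < 60: no benefit either way.
Best response: 0.

0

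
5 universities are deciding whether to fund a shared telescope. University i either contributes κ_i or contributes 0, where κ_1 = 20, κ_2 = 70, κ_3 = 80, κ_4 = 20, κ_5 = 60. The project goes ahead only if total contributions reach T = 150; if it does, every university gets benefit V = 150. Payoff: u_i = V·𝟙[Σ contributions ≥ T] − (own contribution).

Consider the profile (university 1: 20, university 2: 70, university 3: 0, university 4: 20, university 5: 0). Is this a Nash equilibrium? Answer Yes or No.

No

Total = 110 < 150: not provided.
University 1 (pledges 20, payoff -20): dropping to 0 → total 90, payoff 0. Profitable deviation.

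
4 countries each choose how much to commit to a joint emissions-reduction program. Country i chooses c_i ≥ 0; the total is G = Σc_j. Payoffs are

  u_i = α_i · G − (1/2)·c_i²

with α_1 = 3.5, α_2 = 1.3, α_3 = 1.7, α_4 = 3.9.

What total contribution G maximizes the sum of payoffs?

41.6

Planner FOC: ∂(Σu_j)/∂c_i = (Σα_j) − c_i = 0, so c_i^SO = Σα_j = 10.4 for every i; G^SO = 41.6.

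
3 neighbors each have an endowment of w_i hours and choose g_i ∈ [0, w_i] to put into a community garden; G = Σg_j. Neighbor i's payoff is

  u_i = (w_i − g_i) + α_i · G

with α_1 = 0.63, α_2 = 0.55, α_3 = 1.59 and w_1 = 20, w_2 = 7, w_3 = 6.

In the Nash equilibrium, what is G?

∂u_i/∂g_i = α_i − 1, so neighbor i contributes w_i if α_i > 1, else 0.
α_i > 1 for i ∈ {3}; NE contributions (0, 0, 6), G = 6.

6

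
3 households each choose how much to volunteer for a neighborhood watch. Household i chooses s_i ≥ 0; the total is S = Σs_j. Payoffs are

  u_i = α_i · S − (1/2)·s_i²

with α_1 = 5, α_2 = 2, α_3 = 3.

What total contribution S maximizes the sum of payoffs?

30

Planner FOC: ∂(Σu_j)/∂s_i = (Σα_j) − s_i = 0, so s_i^SO = Σα_j = 10 for every i; S^SO = 30.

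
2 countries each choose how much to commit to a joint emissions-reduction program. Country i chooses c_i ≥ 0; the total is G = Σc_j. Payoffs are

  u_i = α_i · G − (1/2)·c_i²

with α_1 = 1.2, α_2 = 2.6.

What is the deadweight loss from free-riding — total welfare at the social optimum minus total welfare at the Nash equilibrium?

4.1

Country i's FOC: ∂u_i/∂c_i = α_i − c_i = 0, so c_i* = α_i.
NE contributions = (1.2, 2.6); G = 3.8.
W^NE = (Σα)·G − ½Σα_i² = 3.8² − ½·8.2 = 10.34.
Planner sets c_i = Σα_j = 3.8 for every i, so G^SO = 2·3.8 = 7.6.
W^SO = (Σα)·G^SO − ½·2·(Σα)² = (2/2)·3.8² = 14.44.
Deadweight loss = W^SO − W^NE = 4.1.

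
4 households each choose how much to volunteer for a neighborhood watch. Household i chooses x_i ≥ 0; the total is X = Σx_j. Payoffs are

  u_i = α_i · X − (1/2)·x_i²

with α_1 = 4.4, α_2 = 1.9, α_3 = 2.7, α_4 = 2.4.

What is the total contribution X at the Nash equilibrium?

11.4

Household i's FOC: ∂u_i/∂x_i = α_i − x_i = 0, so x_i* = α_i.
NE contributions = (4.4, 1.9, 2.7, 2.4); X = 11.4.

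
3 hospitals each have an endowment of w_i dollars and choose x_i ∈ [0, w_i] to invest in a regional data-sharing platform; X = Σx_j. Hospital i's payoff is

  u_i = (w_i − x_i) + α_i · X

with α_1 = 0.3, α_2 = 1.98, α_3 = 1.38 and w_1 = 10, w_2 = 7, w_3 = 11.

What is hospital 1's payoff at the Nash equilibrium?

15.4

∂u_i/∂x_i = α_i − 1, so hospital i contributes w_i if α_i > 1, else 0.
α_i > 1 for i ∈ {2, 3}; NE contributions (0, 7, 11), X = 18.
u_1 = (10 − 0) + 0.3·18 = 15.4.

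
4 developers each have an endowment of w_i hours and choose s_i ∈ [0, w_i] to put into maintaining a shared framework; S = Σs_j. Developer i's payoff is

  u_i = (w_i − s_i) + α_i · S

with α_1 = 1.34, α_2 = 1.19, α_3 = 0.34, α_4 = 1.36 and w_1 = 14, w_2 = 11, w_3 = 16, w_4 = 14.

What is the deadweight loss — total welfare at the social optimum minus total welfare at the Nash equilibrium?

51.68

∂u_i/∂s_i = α_i − 1, so developer i contributes w_i if α_i > 1, else 0.
α_i > 1 for i ∈ {1, 2, 4}; NE contributions (14, 11, 0, 14), S = 39.
W^NE = Σw_i − S^NE + (Σα_i)·S^NE = 55 + 3.23·39 = 180.97.
Planner: ∂(Σu_j)/∂s_i = Σα_j − 1 = 3.23 > 0, so everyone contributes w_i; S^SO = 55, W^SO = 55 + 3.23·55 = 232.65.
Deadweight loss = 51.68.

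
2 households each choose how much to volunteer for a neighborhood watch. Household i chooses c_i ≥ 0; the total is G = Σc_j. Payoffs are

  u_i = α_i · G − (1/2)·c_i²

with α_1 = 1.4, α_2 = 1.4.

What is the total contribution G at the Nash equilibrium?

2.8

Household i's FOC: ∂u_i/∂c_i = α_i − c_i = 0, so c_i* = α_i.
NE contributions = (1.4, 1.4); G = 2.8.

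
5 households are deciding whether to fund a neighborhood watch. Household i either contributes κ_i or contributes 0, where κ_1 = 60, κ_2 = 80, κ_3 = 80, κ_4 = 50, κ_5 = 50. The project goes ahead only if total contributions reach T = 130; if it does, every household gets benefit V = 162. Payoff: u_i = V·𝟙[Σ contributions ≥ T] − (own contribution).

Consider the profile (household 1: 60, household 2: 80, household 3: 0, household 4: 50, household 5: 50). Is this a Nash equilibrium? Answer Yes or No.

No

Total = 240 ≥ 130: provided.
Household 1 (pledges 60, payoff 102): dropping to 0 → total 180, payoff 162. Profitable deviation.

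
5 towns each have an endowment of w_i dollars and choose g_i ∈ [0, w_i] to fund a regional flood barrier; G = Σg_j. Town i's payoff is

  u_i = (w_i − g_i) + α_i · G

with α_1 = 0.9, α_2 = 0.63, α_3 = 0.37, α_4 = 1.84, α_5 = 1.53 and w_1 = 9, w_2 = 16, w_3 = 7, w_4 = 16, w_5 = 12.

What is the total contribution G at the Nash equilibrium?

∂u_i/∂g_i = α_i − 1, so town i contributes w_i if α_i > 1, else 0.
α_i > 1 for i ∈ {4, 5}; NE contributions (0, 0, 0, 16, 12), G = 28.

28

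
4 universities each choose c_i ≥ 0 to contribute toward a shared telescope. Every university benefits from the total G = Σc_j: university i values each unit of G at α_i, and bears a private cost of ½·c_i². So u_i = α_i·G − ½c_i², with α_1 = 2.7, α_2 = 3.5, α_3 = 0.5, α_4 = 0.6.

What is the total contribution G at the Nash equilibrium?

7.3

University i's FOC: ∂u_i/∂c_i = α_i − c_i = 0, so c_i* = α_i.
NE contributions = (2.7, 3.5, 0.5, 0.6); G = 7.3.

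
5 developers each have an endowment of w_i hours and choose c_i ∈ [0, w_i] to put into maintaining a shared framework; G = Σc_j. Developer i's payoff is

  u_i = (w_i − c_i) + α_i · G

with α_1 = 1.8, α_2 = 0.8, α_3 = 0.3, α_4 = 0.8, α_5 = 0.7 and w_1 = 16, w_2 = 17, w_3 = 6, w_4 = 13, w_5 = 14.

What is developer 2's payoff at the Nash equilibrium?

∂u_i/∂c_i = α_i − 1, so developer i contributes w_i if α_i > 1, else 0.
α_i > 1 for i ∈ {1}; NE contributions (16, 0, 0, 0, 0), G = 16.
u_2 = (17 − 0) + 0.8·16 = 29.8.

29.8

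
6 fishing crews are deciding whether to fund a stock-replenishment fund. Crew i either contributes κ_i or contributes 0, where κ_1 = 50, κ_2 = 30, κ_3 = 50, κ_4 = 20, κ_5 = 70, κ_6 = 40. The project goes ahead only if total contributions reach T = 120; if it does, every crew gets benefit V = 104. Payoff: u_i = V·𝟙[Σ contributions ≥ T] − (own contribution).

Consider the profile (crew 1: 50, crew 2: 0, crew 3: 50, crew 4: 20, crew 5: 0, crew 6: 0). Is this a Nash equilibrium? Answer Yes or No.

Yes

Total = 120 ≥ 120: provided.
Crew 1 (pledges 50, payoff 54): dropping to 0 → total 70, payoff 0. No gain.
Crew 2 (pledges 0, payoff 104): pledging 30 → total 150, payoff 74. No gain.
Crew 3 (pledges 50, payoff 54): dropping to 0 → total 70, payoff 0. No gain.
Crew 4 (pledges 20, payoff 84): dropping to 0 → total 100, payoff 0. No gain.
Crew 5 (pledges 0, payoff 104): pledging 70 → total 190, payoff 34. No gain.
Crew 6 (pledges 0, payoff 104): pledging 40 → total 160, payoff 64. No gain.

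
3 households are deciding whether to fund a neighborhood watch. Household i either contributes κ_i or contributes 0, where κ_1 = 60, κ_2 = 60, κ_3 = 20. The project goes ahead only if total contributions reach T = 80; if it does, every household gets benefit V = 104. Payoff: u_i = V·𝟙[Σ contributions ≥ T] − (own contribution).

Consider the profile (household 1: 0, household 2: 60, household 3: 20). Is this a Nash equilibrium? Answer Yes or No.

Total = 80 ≥ 80: provided.
Household 1 (pledges 0, payoff 104): pledging 60 → total 140, payoff 44. No gain.
Household 2 (pledges 60, payoff 44): dropping to 0 → total 20, payoff 0. No gain.
Household 3 (pledges 20, payoff 84): dropping to 0 → total 60, payoff 0. No gain.

Yes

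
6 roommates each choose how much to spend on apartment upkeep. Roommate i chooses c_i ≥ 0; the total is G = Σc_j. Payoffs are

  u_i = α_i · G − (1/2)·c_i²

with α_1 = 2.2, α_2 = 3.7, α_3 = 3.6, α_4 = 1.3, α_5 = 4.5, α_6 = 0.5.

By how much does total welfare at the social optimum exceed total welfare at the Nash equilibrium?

Roommate i's FOC: ∂u_i/∂c_i = α_i − c_i = 0, so c_i* = α_i.
NE contributions = (2.2, 3.7, 3.6, 1.3, 4.5, 0.5); G = 15.8.
W^NE = (Σα)·G − ½Σα_i² = 15.8² − ½·53.68 = 222.8.
Planner sets c_i = Σα_j = 15.8 for every i, so G^SO = 6·15.8 = 94.8.
W^SO = (Σα)·G^SO − ½·6·(Σα)² = (6/2)·15.8² = 748.92.
Deadweight loss = W^SO − W^NE = 526.12.

526.12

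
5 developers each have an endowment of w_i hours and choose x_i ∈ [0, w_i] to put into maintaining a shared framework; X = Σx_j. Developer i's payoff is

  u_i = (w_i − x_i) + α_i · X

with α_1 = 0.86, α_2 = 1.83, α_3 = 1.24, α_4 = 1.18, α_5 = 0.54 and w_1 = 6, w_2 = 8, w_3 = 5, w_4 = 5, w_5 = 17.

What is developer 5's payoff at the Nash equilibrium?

∂u_i/∂x_i = α_i − 1, so developer i contributes w_i if α_i > 1, else 0.
α_i > 1 for i ∈ {2, 3, 4}; NE contributions (0, 8, 5, 5, 0), X = 18.
u_5 = (17 − 0) + 0.54·18 = 26.72.

26.72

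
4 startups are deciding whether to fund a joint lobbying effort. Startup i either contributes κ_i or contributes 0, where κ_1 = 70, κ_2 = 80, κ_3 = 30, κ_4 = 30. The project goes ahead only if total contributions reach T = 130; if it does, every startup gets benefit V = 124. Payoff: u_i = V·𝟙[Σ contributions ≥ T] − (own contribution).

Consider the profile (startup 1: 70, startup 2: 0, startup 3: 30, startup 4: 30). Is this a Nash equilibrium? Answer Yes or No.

Yes

Total = 130 ≥ 130: provided.
Startup 1 (pledges 70, payoff 54): dropping to 0 → total 60, payoff 0. No gain.
Startup 2 (pledges 0, payoff 124): pledging 80 → total 210, payoff 44. No gain.
Startup 3 (pledges 30, payoff 94): dropping to 0 → total 100, payoff 0. No gain.
Startup 4 (pledges 30, payoff 94): dropping to 0 → total 100, payoff 0. No gain.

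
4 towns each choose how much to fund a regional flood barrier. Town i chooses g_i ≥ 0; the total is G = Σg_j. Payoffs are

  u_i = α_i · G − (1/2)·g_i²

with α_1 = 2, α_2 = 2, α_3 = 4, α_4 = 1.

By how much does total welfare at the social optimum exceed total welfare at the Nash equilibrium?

Town i's FOC: ∂u_i/∂g_i = α_i − g_i = 0, so g_i* = α_i.
NE contributions = (2, 2, 4, 1); G = 9.
W^NE = (Σα)·G − ½Σα_i² = 9² − ½·25 = 68.5.
Planner sets g_i = Σα_j = 9 for every i, so G^SO = 4·9 = 36.
W^SO = (Σα)·G^SO − ½·4·(Σα)² = (4/2)·9² = 162.
Deadweight loss = W^SO − W^NE = 93.5.

93.5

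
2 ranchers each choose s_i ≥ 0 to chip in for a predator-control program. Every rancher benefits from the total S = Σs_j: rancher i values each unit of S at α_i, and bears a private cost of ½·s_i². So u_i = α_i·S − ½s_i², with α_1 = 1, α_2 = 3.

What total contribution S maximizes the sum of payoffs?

8

Planner FOC: ∂(Σu_j)/∂s_i = (Σα_j) − s_i = 0, so s_i^SO = Σα_j = 4 for every i; S^SO = 8.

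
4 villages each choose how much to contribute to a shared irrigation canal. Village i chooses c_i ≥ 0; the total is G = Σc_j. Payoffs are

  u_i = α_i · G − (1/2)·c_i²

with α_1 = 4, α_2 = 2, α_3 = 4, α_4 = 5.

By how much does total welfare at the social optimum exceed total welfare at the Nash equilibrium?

Village i's FOC: ∂u_i/∂c_i = α_i − c_i = 0, so c_i* = α_i.
NE contributions = (4, 2, 4, 5); G = 15.
W^NE = (Σα)·G − ½Σα_i² = 15² − ½·61 = 194.5.
Planner sets c_i = Σα_j = 15 for every i, so G^SO = 4·15 = 60.
W^SO = (Σα)·G^SO − ½·4·(Σα)² = (4/2)·15² = 450.
Deadweight loss = W^SO − W^NE = 255.5.

255.5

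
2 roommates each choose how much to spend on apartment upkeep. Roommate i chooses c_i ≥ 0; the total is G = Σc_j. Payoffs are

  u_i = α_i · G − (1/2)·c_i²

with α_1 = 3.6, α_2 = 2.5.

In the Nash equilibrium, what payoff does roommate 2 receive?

Roommate i's FOC: ∂u_i/∂c_i = α_i − c_i = 0, so c_i* = α_i.
NE contributions = (3.6, 2.5); G = 6.1.
u_2 = α_2·G − ½·(c_2)² = 2.5·6.1 − ½·2.5² = 12.125.

12.125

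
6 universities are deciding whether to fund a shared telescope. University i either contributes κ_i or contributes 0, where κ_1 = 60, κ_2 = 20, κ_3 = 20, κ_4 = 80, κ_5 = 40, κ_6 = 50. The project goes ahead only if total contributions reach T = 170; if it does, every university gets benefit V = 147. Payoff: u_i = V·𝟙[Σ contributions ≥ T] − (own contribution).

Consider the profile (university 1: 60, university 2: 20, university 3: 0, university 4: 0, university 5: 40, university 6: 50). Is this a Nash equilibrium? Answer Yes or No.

Yes

Total = 170 ≥ 170: provided.
University 1 (pledges 60, payoff 87): dropping to 0 → total 110, payoff 0. No gain.
University 2 (pledges 20, payoff 127): dropping to 0 → total 150, payoff 0. No gain.
University 3 (pledges 0, payoff 147): pledging 20 → total 190, payoff 127. No gain.
University 4 (pledges 0, payoff 147): pledging 80 → total 250, payoff 67. No gain.
University 5 (pledges 40, payoff 107): dropping to 0 → total 130, payoff 0. No gain.
University 6 (pledges 50, payoff 97): dropping to 0 → total 120, payoff 0. No gain.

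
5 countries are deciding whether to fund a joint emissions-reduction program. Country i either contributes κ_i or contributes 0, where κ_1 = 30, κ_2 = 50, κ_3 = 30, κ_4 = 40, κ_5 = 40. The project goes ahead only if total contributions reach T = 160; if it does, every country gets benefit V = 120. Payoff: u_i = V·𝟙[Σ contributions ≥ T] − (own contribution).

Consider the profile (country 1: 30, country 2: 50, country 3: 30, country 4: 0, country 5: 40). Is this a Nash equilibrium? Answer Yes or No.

No

Total = 150 < 160: not provided.
Country 1 (pledges 30, payoff -30): dropping to 0 → total 120, payoff 0. Profitable deviation.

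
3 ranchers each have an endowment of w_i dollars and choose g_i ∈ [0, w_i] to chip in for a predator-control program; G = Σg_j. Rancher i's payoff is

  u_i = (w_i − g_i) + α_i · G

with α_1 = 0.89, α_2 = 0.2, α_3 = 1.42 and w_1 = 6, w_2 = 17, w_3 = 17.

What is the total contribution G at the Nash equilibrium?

17

∂u_i/∂g_i = α_i − 1, so rancher i contributes w_i if α_i > 1, else 0.
α_i > 1 for i ∈ {3}; NE contributions (0, 0, 17), G = 17.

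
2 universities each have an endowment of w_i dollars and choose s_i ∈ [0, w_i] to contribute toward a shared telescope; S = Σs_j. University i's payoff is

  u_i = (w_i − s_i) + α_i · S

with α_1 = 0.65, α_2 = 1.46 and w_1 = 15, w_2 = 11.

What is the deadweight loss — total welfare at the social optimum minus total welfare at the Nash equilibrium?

∂u_i/∂s_i = α_i − 1, so university i contributes w_i if α_i > 1, else 0.
α_i > 1 for i ∈ {2}; NE contributions (0, 11), S = 11.
W^NE = Σw_i − S^NE + (Σα_i)·S^NE = 26 + 1.11·11 = 38.21.
Planner: ∂(Σu_j)/∂s_i = Σα_j − 1 = 1.11 > 0, so everyone contributes w_i; S^SO = 26, W^SO = 26 + 1.11·26 = 54.86.
Deadweight loss = 16.65.

16.65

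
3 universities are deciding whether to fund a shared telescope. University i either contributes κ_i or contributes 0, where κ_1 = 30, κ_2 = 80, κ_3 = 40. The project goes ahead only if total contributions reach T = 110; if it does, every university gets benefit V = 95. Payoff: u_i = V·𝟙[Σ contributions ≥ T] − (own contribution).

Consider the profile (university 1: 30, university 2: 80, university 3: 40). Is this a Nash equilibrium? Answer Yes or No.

No

Total = 150 ≥ 110: provided.
University 1 (pledges 30, payoff 65): dropping to 0 → total 120, payoff 95. Profitable deviation.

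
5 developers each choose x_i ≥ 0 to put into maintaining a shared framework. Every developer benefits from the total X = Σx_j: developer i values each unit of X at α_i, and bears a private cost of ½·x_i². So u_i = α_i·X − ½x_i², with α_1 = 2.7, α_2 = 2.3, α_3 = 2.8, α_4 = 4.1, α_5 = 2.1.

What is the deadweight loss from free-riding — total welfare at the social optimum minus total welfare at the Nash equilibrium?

Developer i's FOC: ∂u_i/∂x_i = α_i − x_i = 0, so x_i* = α_i.
NE contributions = (2.7, 2.3, 2.8, 4.1, 2.1); X = 14.
W^NE = (Σα)·X − ½Σα_i² = 14² − ½·41.64 = 175.18.
Planner sets x_i = Σα_j = 14 for every i, so X^SO = 5·14 = 70.
W^SO = (Σα)·X^SO − ½·5·(Σα)² = (5/2)·14² = 490.
Deadweight loss = W^SO − W^NE = 314.82.

314.82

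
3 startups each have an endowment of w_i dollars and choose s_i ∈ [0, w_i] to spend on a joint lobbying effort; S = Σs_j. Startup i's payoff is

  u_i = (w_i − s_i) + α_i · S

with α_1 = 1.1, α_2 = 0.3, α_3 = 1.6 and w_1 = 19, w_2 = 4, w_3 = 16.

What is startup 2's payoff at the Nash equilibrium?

14.5

∂u_i/∂s_i = α_i − 1, so startup i contributes w_i if α_i > 1, else 0.
α_i > 1 for i ∈ {1, 3}; NE contributions (19, 0, 16), S = 35.
u_2 = (4 − 0) + 0.3·35 = 14.5.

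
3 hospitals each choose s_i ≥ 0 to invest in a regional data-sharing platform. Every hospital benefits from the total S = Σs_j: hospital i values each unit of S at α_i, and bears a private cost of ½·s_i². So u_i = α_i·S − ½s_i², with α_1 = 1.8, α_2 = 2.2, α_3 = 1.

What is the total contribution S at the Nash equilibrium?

Hospital i's FOC: ∂u_i/∂s_i = α_i − s_i = 0, so s_i* = α_i.
NE contributions = (1.8, 2.2, 1); S = 5.

5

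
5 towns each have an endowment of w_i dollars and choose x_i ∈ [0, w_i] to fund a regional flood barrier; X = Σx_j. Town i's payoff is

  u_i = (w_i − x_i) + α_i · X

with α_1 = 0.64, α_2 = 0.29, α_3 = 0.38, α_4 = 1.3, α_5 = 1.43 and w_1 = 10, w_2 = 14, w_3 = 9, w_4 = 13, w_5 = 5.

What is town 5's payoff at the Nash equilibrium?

25.74

∂u_i/∂x_i = α_i − 1, so town i contributes w_i if α_i > 1, else 0.
α_i > 1 for i ∈ {4, 5}; NE contributions (0, 0, 0, 13, 5), X = 18.
u_5 = (5 − 5) + 1.43·18 = 25.74.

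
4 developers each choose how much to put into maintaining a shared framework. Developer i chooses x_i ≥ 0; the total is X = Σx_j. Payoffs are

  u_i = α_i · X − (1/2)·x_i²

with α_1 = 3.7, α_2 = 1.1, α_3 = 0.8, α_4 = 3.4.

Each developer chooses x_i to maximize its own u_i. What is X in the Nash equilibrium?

Developer i's FOC: ∂u_i/∂x_i = α_i − x_i = 0, so x_i* = α_i.
NE contributions = (3.7, 1.1, 0.8, 3.4); X = 9.

9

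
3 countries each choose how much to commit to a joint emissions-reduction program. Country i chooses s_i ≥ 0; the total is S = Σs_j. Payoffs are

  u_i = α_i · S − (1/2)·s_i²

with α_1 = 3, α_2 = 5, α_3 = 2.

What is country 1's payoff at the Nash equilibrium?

Country i's FOC: ∂u_i/∂s_i = α_i − s_i = 0, so s_i* = α_i.
NE contributions = (3, 5, 2); S = 10.
u_1 = α_1·S − ½·(s_1)² = 3·10 − ½·3² = 25.5.

25.5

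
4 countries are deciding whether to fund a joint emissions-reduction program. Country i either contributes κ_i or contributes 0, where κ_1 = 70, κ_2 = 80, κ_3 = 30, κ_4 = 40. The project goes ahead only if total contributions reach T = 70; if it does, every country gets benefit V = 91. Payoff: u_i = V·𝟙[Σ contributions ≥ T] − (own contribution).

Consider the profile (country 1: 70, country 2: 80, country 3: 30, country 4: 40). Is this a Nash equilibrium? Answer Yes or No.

Total = 220 ≥ 70: provided.
Country 1 (pledges 70, payoff 21): dropping to 0 → total 150, payoff 91. Profitable deviation.

No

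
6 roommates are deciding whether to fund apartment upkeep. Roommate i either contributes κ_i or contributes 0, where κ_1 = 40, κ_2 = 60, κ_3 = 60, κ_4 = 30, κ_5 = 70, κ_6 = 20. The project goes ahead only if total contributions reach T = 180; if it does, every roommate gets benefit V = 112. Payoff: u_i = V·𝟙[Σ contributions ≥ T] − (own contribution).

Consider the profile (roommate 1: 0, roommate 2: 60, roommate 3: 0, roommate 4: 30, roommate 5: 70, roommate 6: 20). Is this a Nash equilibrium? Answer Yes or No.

Total = 180 ≥ 180: provided.
Roommate 1 (pledges 0, payoff 112): pledging 40 → total 220, payoff 72. No gain.
Roommate 2 (pledges 60, payoff 52): dropping to 0 → total 120, payoff 0. No gain.
Roommate 3 (pledges 0, payoff 112): pledging 60 → total 240, payoff 52. No gain.
Roommate 4 (pledges 30, payoff 82): dropping to 0 → total 150, payoff 0. No gain.
Roommate 5 (pledges 70, payoff 42): dropping to 0 → total 110, payoff 0. No gain.
Roommate 6 (pledges 20, payoff 92): dropping to 0 → total 160, payoff 0. No gain.

Yes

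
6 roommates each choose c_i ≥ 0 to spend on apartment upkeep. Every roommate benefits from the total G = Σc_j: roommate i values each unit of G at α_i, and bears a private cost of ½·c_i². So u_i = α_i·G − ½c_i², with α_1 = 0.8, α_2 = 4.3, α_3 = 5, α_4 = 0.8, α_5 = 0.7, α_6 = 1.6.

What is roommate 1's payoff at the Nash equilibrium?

10.24

Roommate i's FOC: ∂u_i/∂c_i = α_i − c_i = 0, so c_i* = α_i.
NE contributions = (0.8, 4.3, 5, 0.8, 0.7, 1.6); G = 13.2.
u_1 = α_1·G − ½·(c_1)² = 0.8·13.2 − ½·0.8² = 10.24.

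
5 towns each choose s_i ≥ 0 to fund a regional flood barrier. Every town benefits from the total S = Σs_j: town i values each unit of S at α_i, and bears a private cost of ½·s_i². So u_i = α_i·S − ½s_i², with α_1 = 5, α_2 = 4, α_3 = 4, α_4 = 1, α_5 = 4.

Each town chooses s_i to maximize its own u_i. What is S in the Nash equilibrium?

18

Town i's FOC: ∂u_i/∂s_i = α_i − s_i = 0, so s_i* = α_i.
NE contributions = (5, 4, 4, 1, 4); S = 18.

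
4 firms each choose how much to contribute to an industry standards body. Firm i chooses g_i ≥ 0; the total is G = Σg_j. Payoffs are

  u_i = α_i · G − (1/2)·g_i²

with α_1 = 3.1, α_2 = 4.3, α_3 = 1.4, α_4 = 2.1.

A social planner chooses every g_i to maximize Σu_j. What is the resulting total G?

Planner FOC: ∂(Σu_j)/∂g_i = (Σα_j) − g_i = 0, so g_i^SO = Σα_j = 10.9 for every i; G^SO = 43.6.

43.6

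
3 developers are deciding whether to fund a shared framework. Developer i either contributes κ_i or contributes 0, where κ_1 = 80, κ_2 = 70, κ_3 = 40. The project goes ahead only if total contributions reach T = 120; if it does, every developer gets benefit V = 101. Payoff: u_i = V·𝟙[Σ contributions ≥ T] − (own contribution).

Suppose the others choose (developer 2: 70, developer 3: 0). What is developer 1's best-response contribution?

80

Others' total = 70. Contributing 80 brings total to 150 ≥ 120: gain V − κ_1 = 21.
Best response: 80.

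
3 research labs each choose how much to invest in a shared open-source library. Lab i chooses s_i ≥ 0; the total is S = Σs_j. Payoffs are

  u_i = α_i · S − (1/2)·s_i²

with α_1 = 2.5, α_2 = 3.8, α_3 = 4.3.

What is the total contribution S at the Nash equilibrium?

Lab i's FOC: ∂u_i/∂s_i = α_i − s_i = 0, so s_i* = α_i.
NE contributions = (2.5, 3.8, 4.3); S = 10.6.

10.6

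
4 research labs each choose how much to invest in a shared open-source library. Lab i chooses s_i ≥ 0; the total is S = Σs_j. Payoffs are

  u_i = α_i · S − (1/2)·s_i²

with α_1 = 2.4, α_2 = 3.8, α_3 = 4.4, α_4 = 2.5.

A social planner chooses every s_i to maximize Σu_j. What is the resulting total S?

Planner FOC: ∂(Σu_j)/∂s_i = (Σα_j) − s_i = 0, so s_i^SO = Σα_j = 13.1 for every i; S^SO = 52.4.

52.4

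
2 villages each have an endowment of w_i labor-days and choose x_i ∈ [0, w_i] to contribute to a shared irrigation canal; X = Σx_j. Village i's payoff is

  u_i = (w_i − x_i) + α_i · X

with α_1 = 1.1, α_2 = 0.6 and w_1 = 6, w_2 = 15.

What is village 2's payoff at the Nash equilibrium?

18.6

∂u_i/∂x_i = α_i − 1, so village i contributes w_i if α_i > 1, else 0.
α_i > 1 for i ∈ {1}; NE contributions (6, 0), X = 6.
u_2 = (15 − 0) + 0.6·6 = 18.6.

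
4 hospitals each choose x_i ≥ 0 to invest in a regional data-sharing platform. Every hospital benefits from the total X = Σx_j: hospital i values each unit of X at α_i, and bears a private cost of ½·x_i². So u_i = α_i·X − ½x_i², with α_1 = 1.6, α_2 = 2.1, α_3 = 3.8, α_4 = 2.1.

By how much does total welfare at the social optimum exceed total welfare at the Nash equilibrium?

105.07

Hospital i's FOC: ∂u_i/∂x_i = α_i − x_i = 0, so x_i* = α_i.
NE contributions = (1.6, 2.1, 3.8, 2.1); X = 9.6.
W^NE = (Σα)·X − ½Σα_i² = 9.6² − ½·25.82 = 79.25.
Planner sets x_i = Σα_j = 9.6 for every i, so X^SO = 4·9.6 = 38.4.
W^SO = (Σα)·X^SO − ½·4·(Σα)² = (4/2)·9.6² = 184.32.
Deadweight loss = W^SO − W^NE = 105.07.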